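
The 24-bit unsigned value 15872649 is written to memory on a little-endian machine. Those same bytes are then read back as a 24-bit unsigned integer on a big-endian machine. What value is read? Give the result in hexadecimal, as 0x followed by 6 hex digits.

15872649 in 24-bit hexadecimal is 0xF23289.
Stored little-endian, the bytes at ascending addresses are 89 32 F2.
Read back as big-endian, the last byte is least significant, giving 0x8932F2.

0x8932F2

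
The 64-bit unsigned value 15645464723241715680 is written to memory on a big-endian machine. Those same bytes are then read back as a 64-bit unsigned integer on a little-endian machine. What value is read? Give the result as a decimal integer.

15645464723241715680 in 64-bit hexadecimal is 0xD91FDB45C6BA47E0.
Stored big-endian, the bytes at ascending addresses are D9 1F DB 45 C6 BA 47 E0.
Read back as little-endian, the first byte is least significant, giving 0xE047BAC645DB1FD9.
0xE047BAC645DB1FD9 = 16161091148580593625.

16161091148580593625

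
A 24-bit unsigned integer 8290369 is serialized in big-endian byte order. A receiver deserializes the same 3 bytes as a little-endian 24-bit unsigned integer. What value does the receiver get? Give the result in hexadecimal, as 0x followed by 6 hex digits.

0x41807E

8290369 in 24-bit hexadecimal is 0x7E8041.
Stored big-endian, the bytes at ascending addresses are 7E 80 41.
Read back as little-endian, the first byte is least significant, giving 0x41807E.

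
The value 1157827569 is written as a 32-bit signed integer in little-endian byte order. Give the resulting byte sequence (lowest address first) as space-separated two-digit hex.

1157827569 in hexadecimal, padded to 32 bits, is 0x45030BF1.
Split into bytes (most-significant first): 45 03 0B F1.
Little-endian stores the least-significant byte at the lowest address.
So at ascending addresses the bytes are F1 0B 03 45.

F1 0B 03 45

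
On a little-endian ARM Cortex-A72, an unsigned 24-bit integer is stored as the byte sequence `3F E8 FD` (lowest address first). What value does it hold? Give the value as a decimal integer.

16640063

Little-endian: lowest address holds the least-significant byte.
Reassemble most-significant byte first: FD E8 3F → 0xFDE83F.
0xFDE83F = 16640063.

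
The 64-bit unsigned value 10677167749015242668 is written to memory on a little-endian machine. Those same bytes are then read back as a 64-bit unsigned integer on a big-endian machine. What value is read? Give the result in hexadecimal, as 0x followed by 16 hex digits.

10677167749015242668 in 64-bit hexadecimal is 0x942CEB7F674F87AC.
Stored little-endian, the bytes at ascending addresses are AC 87 4F 67 7F EB 2C 94.
Read back as big-endian, the last byte is least significant, giving 0xAC874F677FEB2C94.

0xAC874F677FEB2C94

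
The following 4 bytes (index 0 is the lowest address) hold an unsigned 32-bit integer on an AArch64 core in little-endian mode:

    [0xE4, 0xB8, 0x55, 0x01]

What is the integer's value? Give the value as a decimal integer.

22395108

Little-endian: lowest address holds the least-significant byte.
Reassemble most-significant byte first: 01 55 B8 E4 → 0x0155B8E4.
0x0155B8E4 = 22395108.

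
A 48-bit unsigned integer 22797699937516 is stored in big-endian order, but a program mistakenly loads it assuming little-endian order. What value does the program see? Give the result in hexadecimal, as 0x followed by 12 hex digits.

22797699937516 in 48-bit hexadecimal is 0x14BC00CE74EC.
Stored big-endian, the bytes at ascending addresses are 14 BC 00 CE 74 EC.
Read back as little-endian, the first byte is least significant, giving 0xEC74CE00BC14.

0xEC74CE00BC14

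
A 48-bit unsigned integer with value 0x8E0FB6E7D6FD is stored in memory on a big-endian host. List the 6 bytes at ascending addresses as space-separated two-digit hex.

Split into bytes (most-significant first): 8E 0F B6 E7 D6 FD.
In big-endian order the high byte comes first in memory.
So the memory order matches the most-significant-first order: 8E 0F B6 E7 D6 FD.

8E 0F B6 E7 D6 FD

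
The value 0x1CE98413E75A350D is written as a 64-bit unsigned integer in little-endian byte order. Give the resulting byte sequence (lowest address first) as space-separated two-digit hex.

0D 35 5A E7 13 84 E9 1C

Split into bytes (most-significant first): 1C E9 84 13 E7 5A 35 0D.
In little-endian order the low byte comes first in memory.
So at ascending addresses the bytes are 0D 35 5A E7 13 84 E9 1C.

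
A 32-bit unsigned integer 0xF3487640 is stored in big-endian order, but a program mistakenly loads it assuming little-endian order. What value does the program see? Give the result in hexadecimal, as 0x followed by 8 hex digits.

0x407648F3

Stored big-endian, the bytes at ascending addresses are F3 48 76 40.
Read back as little-endian, the first byte is least significant, giving 0x407648F3.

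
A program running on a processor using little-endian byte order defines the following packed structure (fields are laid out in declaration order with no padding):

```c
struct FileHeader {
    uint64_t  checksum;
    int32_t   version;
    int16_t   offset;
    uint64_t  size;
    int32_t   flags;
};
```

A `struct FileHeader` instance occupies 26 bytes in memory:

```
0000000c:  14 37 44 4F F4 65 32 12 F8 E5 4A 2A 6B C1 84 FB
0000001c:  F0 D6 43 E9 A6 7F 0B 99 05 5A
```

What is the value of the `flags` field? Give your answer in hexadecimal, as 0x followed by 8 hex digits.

`flags` follows `checksum` (8 B), `version` (4 B), `offset` (2 B), `size` (8 B), so it starts at offset 8 + 4 + 2 + 8 = 22 and occupies 4 bytes.
Bytes at offsets 22..25: 0B 99 05 5A.
Little-endian stores the least-significant byte at the lowest address.
Reassemble most-significant byte first: 5A 05 99 0B → 0x5A05990B.

0x5A05990B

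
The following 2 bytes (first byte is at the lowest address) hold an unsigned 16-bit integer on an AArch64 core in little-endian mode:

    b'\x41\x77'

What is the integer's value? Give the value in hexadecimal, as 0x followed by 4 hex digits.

0x7741

Little-endian: lowest address holds the least-significant byte.
Reassemble most-significant byte first: 77 41 → 0x7741.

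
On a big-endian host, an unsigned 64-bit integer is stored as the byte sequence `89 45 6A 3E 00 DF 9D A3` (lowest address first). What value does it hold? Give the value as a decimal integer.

9891428971124333987

Big-endian stores the most-significant byte at the lowest address.
The bytes are already most-significant first: 0x89456A3E00DF9DA3.
0x89456A3E00DF9DA3 = 9891428971124333987.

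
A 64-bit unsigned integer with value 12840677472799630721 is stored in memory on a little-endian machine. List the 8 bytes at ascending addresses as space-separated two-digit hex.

12840677472799630721 in hexadecimal, padded to 64 bits, is 0xB2334020F1952581.
Split into bytes (most-significant first): B2 33 40 20 F1 95 25 81.
Little-endian: lowest address holds the least-significant byte.
So at ascending addresses the bytes are 81 25 95 F1 20 40 33 B2.

81 25 95 F1 20 40 33 B2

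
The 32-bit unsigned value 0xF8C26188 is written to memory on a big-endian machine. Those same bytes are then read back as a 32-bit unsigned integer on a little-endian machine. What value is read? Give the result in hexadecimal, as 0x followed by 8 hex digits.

0x8861C2F8

Stored big-endian, the bytes at ascending addresses are F8 C2 61 88.
Read back as little-endian, the first byte is least significant, giving 0x8861C2F8.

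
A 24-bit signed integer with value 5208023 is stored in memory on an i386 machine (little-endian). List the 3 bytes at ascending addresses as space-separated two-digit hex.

5208023 in hexadecimal, padded to 24 bits, is 0x4F77D7.
Split into bytes (most-significant first): 4F 77 D7.
In little-endian order the low byte comes first in memory.
So at ascending addresses the bytes are D7 77 4F.

D7 77 4F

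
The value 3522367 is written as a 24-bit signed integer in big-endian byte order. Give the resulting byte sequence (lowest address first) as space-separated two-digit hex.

3522367 in hexadecimal, padded to 24 bits, is 0x35BF3F.
Split into bytes (most-significant first): 35 BF 3F.
In big-endian order the high byte comes first in memory.
So the memory order matches the most-significant-first order: 35 BF 3F.

35 BF 3F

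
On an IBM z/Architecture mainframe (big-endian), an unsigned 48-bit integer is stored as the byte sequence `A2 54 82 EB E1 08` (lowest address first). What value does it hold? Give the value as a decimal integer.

Big-endian stores the most-significant byte at the lowest address.
The bytes are already most-significant first: 0xA25482EBE108.
0xA25482EBE108 = 178483857449224.

178483857449224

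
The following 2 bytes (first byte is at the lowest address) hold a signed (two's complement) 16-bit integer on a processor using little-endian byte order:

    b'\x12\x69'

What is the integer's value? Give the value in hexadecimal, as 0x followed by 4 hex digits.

0x6912

Little-endian: lowest address holds the least-significant byte.
Reassemble most-significant byte first: 69 12 → 0x6912.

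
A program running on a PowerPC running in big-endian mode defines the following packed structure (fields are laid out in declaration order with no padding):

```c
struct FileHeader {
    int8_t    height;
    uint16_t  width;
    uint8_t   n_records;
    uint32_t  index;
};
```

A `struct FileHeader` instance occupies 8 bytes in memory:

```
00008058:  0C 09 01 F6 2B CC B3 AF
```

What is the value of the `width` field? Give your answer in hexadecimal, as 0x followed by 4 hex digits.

`width` follows `height` (1 byte), so it starts at byte offset 1 and occupies 2 bytes.
Bytes at offsets 1..2: 09 01.
In big-endian order the high byte comes first in memory.
The bytes are already most-significant first: 0x0901.

0x0901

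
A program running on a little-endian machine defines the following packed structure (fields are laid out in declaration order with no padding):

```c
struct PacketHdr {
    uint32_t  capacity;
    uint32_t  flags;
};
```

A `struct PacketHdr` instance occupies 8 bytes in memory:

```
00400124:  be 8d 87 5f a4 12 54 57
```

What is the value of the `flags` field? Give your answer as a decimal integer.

1465127588

`flags` follows `capacity` (4 bytes), so it starts at byte offset 4 and occupies 4 bytes.
Bytes at offsets 4..7: A4 12 54 57.
Little-endian stores the least-significant byte at the lowest address.
Reassemble most-significant byte first: 57 54 12 A4 → 0x575412A4.
0x575412A4 = 1465127588.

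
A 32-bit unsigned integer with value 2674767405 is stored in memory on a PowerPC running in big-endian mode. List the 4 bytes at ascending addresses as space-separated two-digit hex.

9F 6D B6 2D

2674767405 in hexadecimal, padded to 32 bits, is 0x9F6DB62D.
Split into bytes (most-significant first): 9F 6D B6 2D.
Big-endian: lowest address holds the most-significant byte.
So the memory order matches the most-significant-first order: 9F 6D B6 2D.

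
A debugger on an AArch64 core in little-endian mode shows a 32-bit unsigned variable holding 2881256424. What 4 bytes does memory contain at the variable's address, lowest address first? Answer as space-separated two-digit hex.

2881256424 in hexadecimal, padded to 32 bits, is 0xABBC7BE8.
Split into bytes (most-significant first): AB BC 7B E8.
Little-endian: lowest address holds the least-significant byte.
So at ascending addresses the bytes are E8 7B BC AB.

E8 7B BC AB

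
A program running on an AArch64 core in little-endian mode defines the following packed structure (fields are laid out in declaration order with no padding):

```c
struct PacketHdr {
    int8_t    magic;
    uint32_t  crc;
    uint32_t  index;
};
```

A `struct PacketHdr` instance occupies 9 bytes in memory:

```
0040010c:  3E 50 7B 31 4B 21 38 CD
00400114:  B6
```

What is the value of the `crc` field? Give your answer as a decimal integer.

`crc` follows `magic` (1 byte), so it starts at byte offset 1 and occupies 4 bytes.
Bytes at offsets 1..4: 50 7B 31 4B.
Little-endian: lowest address holds the least-significant byte.
Reassemble most-significant byte first: 4B 31 7B 50 → 0x4B317B50.
0x4B317B50 = 1261534032.

1261534032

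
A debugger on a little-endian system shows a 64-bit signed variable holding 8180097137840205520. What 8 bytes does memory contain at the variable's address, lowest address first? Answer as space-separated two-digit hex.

8180097137840205520 in hexadecimal, padded to 64 bits, is 0x71858B01C127AED0.
Split into bytes (most-significant first): 71 85 8B 01 C1 27 AE D0.
In little-endian order the low byte comes first in memory.
So at ascending addresses the bytes are D0 AE 27 C1 01 8B 85 71.

D0 AE 27 C1 01 8B 85 71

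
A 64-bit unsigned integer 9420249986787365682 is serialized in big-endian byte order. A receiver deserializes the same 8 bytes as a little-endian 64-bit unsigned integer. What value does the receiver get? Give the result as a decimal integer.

9420249986787365682 in 64-bit hexadecimal is 0x82BB7373CDD6D332.
Stored big-endian, the bytes at ascending addresses are 82 BB 73 73 CD D6 D3 32.
Read back as little-endian, the first byte is least significant, giving 0x32D3D6CD7373BB82.
0x32D3D6CD7373BB82 = 3662507099875949442.

3662507099875949442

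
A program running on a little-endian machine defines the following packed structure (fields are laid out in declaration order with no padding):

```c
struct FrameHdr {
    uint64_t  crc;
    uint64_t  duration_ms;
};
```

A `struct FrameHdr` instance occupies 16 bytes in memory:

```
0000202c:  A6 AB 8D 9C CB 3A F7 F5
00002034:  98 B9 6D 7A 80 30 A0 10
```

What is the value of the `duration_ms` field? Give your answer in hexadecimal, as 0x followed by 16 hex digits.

`duration_ms` follows `crc` (8 bytes), so it starts at byte offset 8 and occupies 8 bytes.
Bytes at offsets 8..15: 98 B9 6D 7A 80 30 A0 10.
Little-endian: lowest address holds the least-significant byte.
Reassemble most-significant byte first: 10 A0 30 80 7A 6D B9 98 → 0x10A030807A6DB998.

0x10A030807A6DB998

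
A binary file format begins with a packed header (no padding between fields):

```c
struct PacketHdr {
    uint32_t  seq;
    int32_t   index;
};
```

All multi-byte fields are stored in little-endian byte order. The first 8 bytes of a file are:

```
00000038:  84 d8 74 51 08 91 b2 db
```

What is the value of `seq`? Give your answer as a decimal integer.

`seq` is the first field, at byte offset 0, occupying 4 bytes.
Bytes at offsets 0..3: 84 D8 74 51.
In little-endian order the low byte comes first in memory.
Reassemble most-significant byte first: 51 74 D8 84 → 0x5174D884.
0x5174D884 = 1366612100.

1366612100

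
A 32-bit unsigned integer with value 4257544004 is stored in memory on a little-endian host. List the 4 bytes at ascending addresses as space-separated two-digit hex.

44 F7 C4 FD

4257544004 in hexadecimal, padded to 32 bits, is 0xFDC4F744.
Split into bytes (most-significant first): FD C4 F7 44.
In little-endian order the low byte comes first in memory.
So at ascending addresses the bytes are 44 F7 C4 FD.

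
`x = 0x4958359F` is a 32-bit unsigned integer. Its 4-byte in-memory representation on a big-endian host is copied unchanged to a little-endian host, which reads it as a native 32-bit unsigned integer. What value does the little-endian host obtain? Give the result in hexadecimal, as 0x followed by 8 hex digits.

Stored big-endian, the bytes at ascending addresses are 49 58 35 9F.
Read back as little-endian, the first byte is least significant, giving 0x9F355849.

0x9F355849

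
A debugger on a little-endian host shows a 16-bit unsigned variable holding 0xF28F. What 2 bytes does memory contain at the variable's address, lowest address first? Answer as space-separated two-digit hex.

Split into bytes (most-significant first): F2 8F.
In little-endian order the low byte comes first in memory.
So at ascending addresses the bytes are 8F F2.

8F F2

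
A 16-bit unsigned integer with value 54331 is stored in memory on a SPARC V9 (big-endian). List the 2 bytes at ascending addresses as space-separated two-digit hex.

D4 3B

54331 in hexadecimal, padded to 16 bits, is 0xD43B.
Split into bytes (most-significant first): D4 3B.
Big-endian stores the most-significant byte at the lowest address.
So the memory order matches the most-significant-first order: D4 3B.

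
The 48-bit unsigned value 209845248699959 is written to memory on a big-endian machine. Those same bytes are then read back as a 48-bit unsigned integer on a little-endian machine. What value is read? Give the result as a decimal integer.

209845248699959 in 48-bit hexadecimal is 0xBEDA6781AE37.
Stored big-endian, the bytes at ascending addresses are BE DA 67 81 AE 37.
Read back as little-endian, the first byte is least significant, giving 0x37AE8167DABE.
0x37AE8167DABE = 61222634904254.

61222634904254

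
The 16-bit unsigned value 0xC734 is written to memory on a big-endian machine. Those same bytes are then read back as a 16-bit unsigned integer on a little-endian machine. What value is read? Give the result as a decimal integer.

Stored big-endian, the bytes at ascending addresses are C7 34.
Read back as little-endian, the first byte is least significant, giving 0x34C7.
0x34C7 = 13511.

13511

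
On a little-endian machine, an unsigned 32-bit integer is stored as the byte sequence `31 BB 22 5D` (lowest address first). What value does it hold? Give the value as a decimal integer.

1562557233

Little-endian: lowest address holds the least-significant byte.
Reassemble most-significant byte first: 5D 22 BB 31 → 0x5D22BB31.
0x5D22BB31 = 1562557233.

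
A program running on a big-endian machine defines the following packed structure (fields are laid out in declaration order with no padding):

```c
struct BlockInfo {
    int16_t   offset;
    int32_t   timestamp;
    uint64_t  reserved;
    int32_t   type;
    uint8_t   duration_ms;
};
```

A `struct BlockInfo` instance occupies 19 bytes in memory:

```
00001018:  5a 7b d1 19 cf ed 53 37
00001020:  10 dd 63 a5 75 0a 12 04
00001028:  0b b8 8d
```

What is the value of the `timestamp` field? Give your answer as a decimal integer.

`timestamp` follows `offset` (2 bytes), so it starts at byte offset 2 and occupies 4 bytes.
Bytes at offsets 2..5: D1 19 CF ED.
Big-endian: lowest address holds the most-significant byte.
The bytes are already most-significant first: 0xD119CFED.
Top bit is set, so as a signed 32-bit value this is 0xD119CFED − 2^32 = -786837523.

-786837523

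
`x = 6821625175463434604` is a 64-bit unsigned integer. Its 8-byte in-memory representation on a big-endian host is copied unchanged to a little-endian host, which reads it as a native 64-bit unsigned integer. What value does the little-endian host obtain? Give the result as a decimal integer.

7789358593409002334

6821625175463434604 in 64-bit hexadecimal is 0x5EAB47F45E5C196C.
Stored big-endian, the bytes at ascending addresses are 5E AB 47 F4 5E 5C 19 6C.
Read back as little-endian, the first byte is least significant, giving 0x6C195C5EF447AB5E.
0x6C195C5EF447AB5E = 7789358593409002334.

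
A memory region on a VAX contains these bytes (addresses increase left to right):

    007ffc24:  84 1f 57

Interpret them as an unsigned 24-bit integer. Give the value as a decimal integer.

Little-endian: lowest address holds the least-significant byte.
Reassemble most-significant byte first: 57 1F 84 → 0x571F84.
0x571F84 = 5709700.

5709700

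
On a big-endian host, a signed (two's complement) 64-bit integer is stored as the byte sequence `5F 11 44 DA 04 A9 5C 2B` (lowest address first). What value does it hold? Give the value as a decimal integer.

6850332211379002411

In big-endian order the high byte comes first in memory.
The bytes are already most-significant first: 0x5F1144DA04A95C2B.
0x5F1144DA04A95C2B = 6850332211379002411.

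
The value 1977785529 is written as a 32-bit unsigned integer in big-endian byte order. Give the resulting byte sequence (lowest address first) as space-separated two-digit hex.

75 E2 9C B9

1977785529 in hexadecimal, padded to 32 bits, is 0x75E29CB9.
Split into bytes (most-significant first): 75 E2 9C B9.
Big-endian: lowest address holds the most-significant byte.
So the memory order matches the most-significant-first order: 75 E2 9C B9.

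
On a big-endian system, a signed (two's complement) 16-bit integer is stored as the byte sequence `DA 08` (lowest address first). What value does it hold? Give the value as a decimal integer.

Big-endian: lowest address holds the most-significant byte.
The bytes are already most-significant first: 0xDA08.
Top bit is set, so as a signed 16-bit value this is 0xDA08 − 2^16 = -9720.

-9720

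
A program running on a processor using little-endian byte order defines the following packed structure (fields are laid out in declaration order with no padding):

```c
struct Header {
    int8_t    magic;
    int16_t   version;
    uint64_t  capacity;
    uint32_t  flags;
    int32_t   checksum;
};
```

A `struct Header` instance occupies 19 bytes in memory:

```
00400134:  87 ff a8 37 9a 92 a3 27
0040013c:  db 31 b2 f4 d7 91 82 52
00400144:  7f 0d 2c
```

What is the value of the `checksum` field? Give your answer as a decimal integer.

`checksum` follows `magic` (1 B), `version` (2 B), `capacity` (8 B), `flags` (4 B), so it starts at offset 1 + 2 + 8 + 4 = 15 and occupies 4 bytes.
Bytes at offsets 15..18: 52 7F 0D 2C.
In little-endian order the low byte comes first in memory.
Reassemble most-significant byte first: 2C 0D 7F 52 → 0x2C0D7F52.
0x2C0D7F52 = 739082066.

739082066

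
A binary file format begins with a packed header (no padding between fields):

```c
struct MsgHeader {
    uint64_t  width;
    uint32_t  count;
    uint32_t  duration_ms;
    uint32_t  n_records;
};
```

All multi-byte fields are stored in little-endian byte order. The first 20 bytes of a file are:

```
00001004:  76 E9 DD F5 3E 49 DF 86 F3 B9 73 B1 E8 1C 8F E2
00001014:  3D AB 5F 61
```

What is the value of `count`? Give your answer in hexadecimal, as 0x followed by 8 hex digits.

0xB173B9F3

`count` follows `width` (8 bytes), so it starts at byte offset 8 and occupies 4 bytes.
Bytes at offsets 8..11: F3 B9 73 B1.
Little-endian stores the least-significant byte at the lowest address.
Reassemble most-significant byte first: B1 73 B9 F3 → 0xB173B9F3.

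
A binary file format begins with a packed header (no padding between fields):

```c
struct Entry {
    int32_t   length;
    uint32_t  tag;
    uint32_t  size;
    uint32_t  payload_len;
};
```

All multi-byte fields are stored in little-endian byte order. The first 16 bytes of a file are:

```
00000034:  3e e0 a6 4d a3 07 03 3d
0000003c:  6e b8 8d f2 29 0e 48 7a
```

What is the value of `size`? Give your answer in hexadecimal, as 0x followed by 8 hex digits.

0xF28DB86E

`size` follows `length` (4 B), `tag` (4 B), so it starts at offset 4 + 4 = 8 and occupies 4 bytes.
Bytes at offsets 8..11: 6E B8 8D F2.
In little-endian order the low byte comes first in memory.
Reassemble most-significant byte first: F2 8D B8 6E → 0xF28DB86E.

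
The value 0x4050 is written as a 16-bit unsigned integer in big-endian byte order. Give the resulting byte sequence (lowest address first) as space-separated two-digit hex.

Split into bytes (most-significant first): 40 50.
Big-endian stores the most-significant byte at the lowest address.
So the memory order matches the most-significant-first order: 40 50.

40 50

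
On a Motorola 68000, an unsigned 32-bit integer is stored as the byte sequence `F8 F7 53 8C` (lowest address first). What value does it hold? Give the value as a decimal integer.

4176958348

Big-endian: lowest address holds the most-significant byte.
The bytes are already most-significant first: 0xF8F7538C.
0xF8F7538C = 4176958348.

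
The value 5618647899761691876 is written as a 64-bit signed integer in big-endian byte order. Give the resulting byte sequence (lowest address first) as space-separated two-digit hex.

4D F9 72 7E F7 4A 4C E4

5618647899761691876 in hexadecimal, padded to 64 bits, is 0x4DF9727EF74A4CE4.
Split into bytes (most-significant first): 4D F9 72 7E F7 4A 4C E4.
Big-endian: lowest address holds the most-significant byte.
So the memory order matches the most-significant-first order: 4D F9 72 7E F7 4A 4C E4.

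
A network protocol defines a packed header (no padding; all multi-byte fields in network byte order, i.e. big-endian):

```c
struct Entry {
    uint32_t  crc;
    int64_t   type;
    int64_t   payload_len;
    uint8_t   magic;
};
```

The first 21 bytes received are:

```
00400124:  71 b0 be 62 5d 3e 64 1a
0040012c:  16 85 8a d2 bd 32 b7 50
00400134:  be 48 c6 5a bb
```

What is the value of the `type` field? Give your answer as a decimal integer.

6718917757293136594

`type` follows `crc` (4 bytes), so it starts at byte offset 4 and occupies 8 bytes.
Bytes at offsets 4..11: 5D 3E 64 1A 16 85 8A D2.
Big-endian stores the most-significant byte at the lowest address.
The bytes are already most-significant first: 0x5D3E641A16858AD2.
0x5D3E641A16858AD2 = 6718917757293136594.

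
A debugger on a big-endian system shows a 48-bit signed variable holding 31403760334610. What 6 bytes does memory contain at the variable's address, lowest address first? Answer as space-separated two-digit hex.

31403760334610 in hexadecimal, padded to 48 bits, is 0x1C8FC1FAB712.
Split into bytes (most-significant first): 1C 8F C1 FA B7 12.
In big-endian order the high byte comes first in memory.
So the memory order matches the most-significant-first order: 1C 8F C1 FA B7 12.

1C 8F C1 FA B7 12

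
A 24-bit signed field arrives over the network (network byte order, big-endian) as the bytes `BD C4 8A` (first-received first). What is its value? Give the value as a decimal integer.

-4340598

Big-endian: lowest address holds the most-significant byte.
The bytes are already most-significant first: 0xBDC48A.
Top bit is set, so as a signed 24-bit value this is 0xBDC48A − 2^24 = -4340598.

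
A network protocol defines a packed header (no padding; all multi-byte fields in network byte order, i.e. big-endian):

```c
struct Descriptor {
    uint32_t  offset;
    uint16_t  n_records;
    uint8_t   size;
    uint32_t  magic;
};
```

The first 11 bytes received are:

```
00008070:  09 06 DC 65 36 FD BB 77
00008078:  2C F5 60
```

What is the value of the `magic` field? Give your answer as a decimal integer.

`magic` follows `offset` (4 B), `n_records` (2 B), `size` (1 B), so it starts at offset 4 + 2 + 1 = 7 and occupies 4 bytes.
Bytes at offsets 7..10: 77 2C F5 60.
Big-endian: lowest address holds the most-significant byte.
The bytes are already most-significant first: 0x772CF560.
0x772CF560 = 1999435104.

1999435104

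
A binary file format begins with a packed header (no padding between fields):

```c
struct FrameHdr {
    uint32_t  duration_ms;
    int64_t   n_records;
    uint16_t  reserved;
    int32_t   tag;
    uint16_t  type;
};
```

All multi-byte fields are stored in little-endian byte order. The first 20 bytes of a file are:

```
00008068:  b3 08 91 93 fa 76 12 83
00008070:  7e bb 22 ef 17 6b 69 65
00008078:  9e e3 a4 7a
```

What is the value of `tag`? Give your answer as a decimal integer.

`tag` follows `duration_ms` (4 B), `n_records` (8 B), `reserved` (2 B), so it starts at offset 4 + 8 + 2 = 14 and occupies 4 bytes.
Bytes at offsets 14..17: 69 65 9E E3.
Little-endian stores the least-significant byte at the lowest address.
Reassemble most-significant byte first: E3 9E 65 69 → 0xE39E6569.
Top bit is set, so as a signed 32-bit value this is 0xE39E6569 − 2^32 = -476158615.

-476158615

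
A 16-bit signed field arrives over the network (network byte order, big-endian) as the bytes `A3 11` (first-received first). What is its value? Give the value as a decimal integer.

In big-endian order the high byte comes first in memory.
The bytes are already most-significant first: 0xA311.
Top bit is set, so as a signed 16-bit value this is 0xA311 − 2^16 = -23791.

-23791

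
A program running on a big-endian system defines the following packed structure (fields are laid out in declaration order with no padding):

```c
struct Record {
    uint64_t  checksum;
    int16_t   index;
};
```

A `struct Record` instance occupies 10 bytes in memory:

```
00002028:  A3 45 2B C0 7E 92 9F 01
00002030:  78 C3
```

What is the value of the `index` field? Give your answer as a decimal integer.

`index` follows `checksum` (8 bytes), so it starts at byte offset 8 and occupies 2 bytes.
Bytes at offsets 8..9: 78 C3.
Big-endian: lowest address holds the most-significant byte.
The bytes are already most-significant first: 0x78C3.
0x78C3 = 30915.

30915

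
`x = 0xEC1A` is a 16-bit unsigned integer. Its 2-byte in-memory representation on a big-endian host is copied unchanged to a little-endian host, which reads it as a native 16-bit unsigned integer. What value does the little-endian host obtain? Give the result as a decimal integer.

Stored big-endian, the bytes at ascending addresses are EC 1A.
Read back as little-endian, the first byte is least significant, giving 0x1AEC.
0x1AEC = 6892.

6892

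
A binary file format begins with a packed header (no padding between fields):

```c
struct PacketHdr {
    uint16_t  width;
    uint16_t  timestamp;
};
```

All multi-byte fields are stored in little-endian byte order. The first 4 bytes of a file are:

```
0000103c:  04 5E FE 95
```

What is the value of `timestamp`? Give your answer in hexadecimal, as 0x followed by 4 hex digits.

`timestamp` follows `width` (2 bytes), so it starts at byte offset 2 and occupies 2 bytes.
Bytes at offsets 2..3: FE 95.
In little-endian order the low byte comes first in memory.
Reassemble most-significant byte first: 95 FE → 0x95FE.

0x95FE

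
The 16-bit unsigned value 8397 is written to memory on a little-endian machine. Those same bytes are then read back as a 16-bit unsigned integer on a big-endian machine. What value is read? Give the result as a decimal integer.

8397 in 16-bit hexadecimal is 0x20CD.
Stored little-endian, the bytes at ascending addresses are CD 20.
Read back as big-endian, the last byte is least significant, giving 0xCD20.
0xCD20 = 52512.

52512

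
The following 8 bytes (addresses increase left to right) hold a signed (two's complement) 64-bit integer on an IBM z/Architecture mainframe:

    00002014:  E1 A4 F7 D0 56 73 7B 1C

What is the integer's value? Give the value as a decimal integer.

-2187351044819551460

In big-endian order the high byte comes first in memory.
The bytes are already most-significant first: 0xE1A4F7D056737B1C.
Top bit is set, so as a signed 64-bit value this is 0xE1A4F7D056737B1C − 2^64 = -2187351044819551460.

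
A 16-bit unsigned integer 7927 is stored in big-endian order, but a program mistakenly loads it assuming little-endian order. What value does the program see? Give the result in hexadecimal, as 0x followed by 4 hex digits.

0xF71E

7927 in 16-bit hexadecimal is 0x1EF7.
Stored big-endian, the bytes at ascending addresses are 1E F7.
Read back as little-endian, the first byte is least significant, giving 0xF71E.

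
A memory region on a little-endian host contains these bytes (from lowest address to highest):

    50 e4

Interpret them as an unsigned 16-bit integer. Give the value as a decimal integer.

Little-endian: lowest address holds the least-significant byte.
Reassemble most-significant byte first: E4 50 → 0xE450.
0xE450 = 58448.

58448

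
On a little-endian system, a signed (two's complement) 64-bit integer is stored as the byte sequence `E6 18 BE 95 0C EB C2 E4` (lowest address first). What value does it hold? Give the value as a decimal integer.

-1962748048295716634

In little-endian order the low byte comes first in memory.
Reassemble most-significant byte first: E4 C2 EB 0C 95 BE 18 E6 → 0xE4C2EB0C95BE18E6.
Top bit is set, so as a signed 64-bit value this is 0xE4C2EB0C95BE18E6 − 2^64 = -1962748048295716634.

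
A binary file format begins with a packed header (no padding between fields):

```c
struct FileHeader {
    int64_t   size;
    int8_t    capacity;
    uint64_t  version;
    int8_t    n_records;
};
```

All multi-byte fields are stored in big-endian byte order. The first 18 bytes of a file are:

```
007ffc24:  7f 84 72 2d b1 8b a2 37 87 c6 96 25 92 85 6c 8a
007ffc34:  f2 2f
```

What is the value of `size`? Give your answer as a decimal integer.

9188594680320467511

`size` is the first field, at byte offset 0, occupying 8 bytes.
Bytes at offsets 0..7: 7F 84 72 2D B1 8B A2 37.
Big-endian stores the most-significant byte at the lowest address.
The bytes are already most-significant first: 0x7F84722DB18BA237.
0x7F84722DB18BA237 = 9188594680320467511.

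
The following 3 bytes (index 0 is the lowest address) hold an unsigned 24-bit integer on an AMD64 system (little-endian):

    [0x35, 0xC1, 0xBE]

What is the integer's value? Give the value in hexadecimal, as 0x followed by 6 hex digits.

0xBEC135

Little-endian: lowest address holds the least-significant byte.
Reassemble most-significant byte first: BE C1 35 → 0xBEC135.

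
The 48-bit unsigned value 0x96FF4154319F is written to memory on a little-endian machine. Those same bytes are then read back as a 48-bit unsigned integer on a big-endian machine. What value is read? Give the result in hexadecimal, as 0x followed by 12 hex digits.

Stored little-endian, the bytes at ascending addresses are 9F 31 54 41 FF 96.
Read back as big-endian, the last byte is least significant, giving 0x9F315441FF96.

0x9F315441FF96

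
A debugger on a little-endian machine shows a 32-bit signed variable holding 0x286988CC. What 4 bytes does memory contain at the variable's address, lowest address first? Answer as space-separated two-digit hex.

CC 88 69 28

Split into bytes (most-significant first): 28 69 88 CC.
In little-endian order the low byte comes first in memory.
So at ascending addresses the bytes are CC 88 69 28.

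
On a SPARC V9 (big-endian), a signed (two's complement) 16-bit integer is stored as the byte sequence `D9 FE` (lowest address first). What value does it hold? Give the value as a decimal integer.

In big-endian order the high byte comes first in memory.
The bytes are already most-significant first: 0xD9FE.
Top bit is set, so as a signed 16-bit value this is 0xD9FE − 2^16 = -9730.

-9730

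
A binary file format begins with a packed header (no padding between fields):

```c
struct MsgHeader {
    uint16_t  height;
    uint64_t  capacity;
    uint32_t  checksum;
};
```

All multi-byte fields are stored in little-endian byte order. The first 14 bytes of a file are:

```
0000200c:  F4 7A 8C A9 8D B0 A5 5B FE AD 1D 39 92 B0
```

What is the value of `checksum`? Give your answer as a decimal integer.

`checksum` follows `height` (2 B), `capacity` (8 B), so it starts at offset 2 + 8 = 10 and occupies 4 bytes.
Bytes at offsets 10..13: 1D 39 92 B0.
In little-endian order the low byte comes first in memory.
Reassemble most-significant byte first: B0 92 39 1D → 0xB092391D.
0xB092391D = 2962372893.

2962372893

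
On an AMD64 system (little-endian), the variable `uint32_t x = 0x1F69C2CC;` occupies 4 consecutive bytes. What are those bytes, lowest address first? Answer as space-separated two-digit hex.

Split into bytes (most-significant first): 1F 69 C2 CC.
Little-endian stores the least-significant byte at the lowest address.
So at ascending addresses the bytes are CC C2 69 1F.

CC C2 69 1F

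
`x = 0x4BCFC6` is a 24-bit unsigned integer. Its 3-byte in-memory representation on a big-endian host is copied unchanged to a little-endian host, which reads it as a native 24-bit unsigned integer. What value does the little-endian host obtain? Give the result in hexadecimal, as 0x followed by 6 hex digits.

0xC6CF4B

Stored big-endian, the bytes at ascending addresses are 4B CF C6.
Read back as little-endian, the first byte is least significant, giving 0xC6CF4B.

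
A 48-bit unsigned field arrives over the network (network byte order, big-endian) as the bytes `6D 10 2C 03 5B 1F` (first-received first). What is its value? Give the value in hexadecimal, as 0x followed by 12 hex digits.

0x6D102C035B1F

Big-endian: lowest address holds the most-significant byte.
The bytes are already most-significant first: 0x6D102C035B1F.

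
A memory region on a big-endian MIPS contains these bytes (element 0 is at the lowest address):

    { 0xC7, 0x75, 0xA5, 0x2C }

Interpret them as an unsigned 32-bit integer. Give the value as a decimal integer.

Big-endian: lowest address holds the most-significant byte.
The bytes are already most-significant first: 0xC775A52C.
0xC775A52C = 3346375980.

3346375980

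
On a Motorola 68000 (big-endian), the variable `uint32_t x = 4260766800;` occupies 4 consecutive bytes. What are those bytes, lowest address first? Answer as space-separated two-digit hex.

4260766800 in hexadecimal, padded to 32 bits, is 0xFDF62450.
Split into bytes (most-significant first): FD F6 24 50.
In big-endian order the high byte comes first in memory.
So the memory order matches the most-significant-first order: FD F6 24 50.

FD F6 24 50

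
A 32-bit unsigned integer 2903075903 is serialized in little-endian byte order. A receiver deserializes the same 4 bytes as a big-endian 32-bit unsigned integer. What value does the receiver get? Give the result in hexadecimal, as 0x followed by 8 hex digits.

2903075903 in 32-bit hexadecimal is 0xAD096C3F.
Stored little-endian, the bytes at ascending addresses are 3F 6C 09 AD.
Read back as big-endian, the last byte is least significant, giving 0x3F6C09AD.

0x3F6C09AD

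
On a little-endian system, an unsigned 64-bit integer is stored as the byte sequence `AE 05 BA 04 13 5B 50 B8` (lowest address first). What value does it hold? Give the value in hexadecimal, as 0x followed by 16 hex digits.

0xB8505B1304BA05AE

Little-endian: lowest address holds the least-significant byte.
Reassemble most-significant byte first: B8 50 5B 13 04 BA 05 AE → 0xB8505B1304BA05AE.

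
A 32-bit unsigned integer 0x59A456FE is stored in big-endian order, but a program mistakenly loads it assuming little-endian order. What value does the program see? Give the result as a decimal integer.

Stored big-endian, the bytes at ascending addresses are 59 A4 56 FE.
Read back as little-endian, the first byte is least significant, giving 0xFE56A459.
0xFE56A459 = 4267091033.

4267091033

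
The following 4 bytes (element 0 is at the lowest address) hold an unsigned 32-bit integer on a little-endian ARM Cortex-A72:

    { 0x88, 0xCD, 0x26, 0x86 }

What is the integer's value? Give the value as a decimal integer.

2250689928

In little-endian order the low byte comes first in memory.
Reassemble most-significant byte first: 86 26 CD 88 → 0x8626CD88.
0x8626CD88 = 2250689928.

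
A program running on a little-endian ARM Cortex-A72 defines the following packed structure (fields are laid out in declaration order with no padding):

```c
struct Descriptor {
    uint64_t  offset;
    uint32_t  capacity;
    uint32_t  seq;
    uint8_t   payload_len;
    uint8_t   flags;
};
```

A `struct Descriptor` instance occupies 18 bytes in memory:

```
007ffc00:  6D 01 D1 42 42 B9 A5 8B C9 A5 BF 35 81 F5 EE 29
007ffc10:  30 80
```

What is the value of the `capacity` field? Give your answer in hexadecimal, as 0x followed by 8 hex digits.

0x35BFA5C9

`capacity` follows `offset` (8 bytes), so it starts at byte offset 8 and occupies 4 bytes.
Bytes at offsets 8..11: C9 A5 BF 35.
In little-endian order the low byte comes first in memory.
Reassemble most-significant byte first: 35 BF A5 C9 → 0x35BFA5C9.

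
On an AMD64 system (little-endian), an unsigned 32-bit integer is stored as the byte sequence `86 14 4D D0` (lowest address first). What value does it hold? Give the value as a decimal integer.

Little-endian stores the least-significant byte at the lowest address.
Reassemble most-significant byte first: D0 4D 14 86 → 0xD04D1486.
0xD04D1486 = 3494712454.

3494712454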